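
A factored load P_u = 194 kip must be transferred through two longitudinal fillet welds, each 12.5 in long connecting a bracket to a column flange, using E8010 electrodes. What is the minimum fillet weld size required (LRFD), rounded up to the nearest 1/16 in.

E80XX → F_EXX = 80 ksi.
Total weld length L = 25 in.
Required throat t_e = P_u / (φ × 0.6 F_EXX × L) = 194 / (0.75 × 0.6 × 80 × 25) = 0.2156 in.
Required leg w = t_e / 0.707 = 0.3049 in → use 5/16 in.

w = 5/16 in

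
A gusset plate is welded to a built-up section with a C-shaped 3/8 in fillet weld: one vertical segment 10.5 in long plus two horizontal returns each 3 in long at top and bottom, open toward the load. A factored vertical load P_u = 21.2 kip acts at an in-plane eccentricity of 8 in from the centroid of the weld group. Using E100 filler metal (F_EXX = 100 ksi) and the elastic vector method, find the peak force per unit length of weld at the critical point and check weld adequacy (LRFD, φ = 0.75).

Total weld length L_w = 16.5 in. Treat welds as unit-width lines.
Centroid: x̄ = 2×3×1.5 / 16.5 = 0.5455 in from the vertical weld.
Polar moment about centroid: J = I_x + I_y = [10.5³/12 + 2×3×5.25²] + [10.5×0.5455² + 2(3³/12 + 3×0.9545²)] = 274.9 in³.
Direct shear f_v = P/L_w = 21.2 / 16.5 = 1.285 kip/in (vertical).
Torsion M = P·e = 21.2 × 8 = 169.6 kip·in.
Critical point at (x, y) = (2.455, 5.25) from centroid. f_tx = M·y/J = 3.239 kip/in; f_ty = M·x/J = 1.514 kip/in.
Resultant f_max = √[f_tx² + (f_v + f_ty)²] = √[3.239² + (1.285 + 1.514)²] = 4.281 kip/in.
Capacity per unit length: φr_n = 0.75 × 0.6 × 100 × (0.707 × 0.375) = 11.93 kip/in.
4.281 ≤ 11.93 → adequate.

f_max ≈ 4.28 kip/in; adequate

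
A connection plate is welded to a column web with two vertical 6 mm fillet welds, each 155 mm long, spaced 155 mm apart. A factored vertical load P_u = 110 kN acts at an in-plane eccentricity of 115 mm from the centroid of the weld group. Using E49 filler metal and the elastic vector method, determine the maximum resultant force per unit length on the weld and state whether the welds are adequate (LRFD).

E49XX → F_EXX = 490 MPa.
Total weld length L_w = 310 mm. Treat welds as unit-width lines.
Polar moment about centroid: J = 2[d³/12 + d(b/2)²] = 2[155³/12 + 155×77.5²] = 2483000 mm³.
Direct shear f_v = P/L_w = 110×10³ / 310 = 354.8 N/mm (vertical).
Torsion M = P·e = 110×10³ × 115 = 12650000 N·mm.
Critical point at (x, y) = (77.5, 77.5) from centroid. f_tx = M·y/J = 394.9 N/mm; f_ty = M·x/J = 394.9 N/mm.
Resultant f_max = √[f_tx² + (f_v + f_ty)²] = √[394.9² + (354.8 + 394.9)²] = 847.4 N/mm.
Capacity per unit length: φr_n = 0.75 × 0.6 × 490 × (0.707 × 6) = 935.4 N/mm.
847.4 ≤ 935.4 → adequate.

f_max ≈ 847 N/mm; adequate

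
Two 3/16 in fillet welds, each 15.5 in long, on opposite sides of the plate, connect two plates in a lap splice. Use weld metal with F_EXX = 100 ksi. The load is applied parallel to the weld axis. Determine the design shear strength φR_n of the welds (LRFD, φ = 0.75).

Effective throat t_e = 0.707 × 0.1875 = 0.1326 in.
Total length L = 31 in; A_we = 0.1326 × 31 = 4.109 in².
F_nw = 0.6 F_EXX = 0.6 × 100 = 60 ksi.
φR_n = 0.75 × 60 × 4.109 = 184.9 kips.

φR_n ≈ 185 kips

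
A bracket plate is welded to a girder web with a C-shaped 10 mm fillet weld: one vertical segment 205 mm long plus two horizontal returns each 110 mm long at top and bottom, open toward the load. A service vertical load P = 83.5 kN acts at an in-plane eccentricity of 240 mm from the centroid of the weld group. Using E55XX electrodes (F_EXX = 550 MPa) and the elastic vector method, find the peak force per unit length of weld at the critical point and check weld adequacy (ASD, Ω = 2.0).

Total weld length L_w = 425 mm. Treat welds as unit-width lines.
Centroid: x̄ = 2×110×55 / 425 = 28.47 mm from the vertical weld.
Polar moment about centroid: J = I_x + I_y = [205³/12 + 2×110×102.5²] + [205×28.47² + 2(110³/12 + 110×26.53²)] = 3572000 mm³.
Direct shear f_v = P/L_w = 83.5×10³ / 425 = 196.5 N/mm (vertical).
Torsion M = P·e = 83.5×10³ × 240 = 20040000 N·mm.
Critical point at (x, y) = (81.53, 102.5) from centroid. f_tx = M·y/J = 575 N/mm; f_ty = M·x/J = 457.4 N/mm.
Resultant f_max = √[f_tx² + (f_v + f_ty)²] = √[575² + (196.5 + 457.4)²] = 870.7 N/mm.
Capacity per unit length: r_n/Ω = (1/2.0) × 0.6 × 550 × (0.707 × 10) = 1167 N/mm.
870.7 ≤ 1167 → adequate.

f_max ≈ 871 N/mm; adequate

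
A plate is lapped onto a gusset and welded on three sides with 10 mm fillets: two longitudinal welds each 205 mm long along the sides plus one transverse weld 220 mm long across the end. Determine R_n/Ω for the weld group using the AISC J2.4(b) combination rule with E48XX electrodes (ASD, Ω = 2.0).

R_n/Ω ≈ 691 kN

E48XX → F_EXX = 480 MPa.
t_e = 0.707 × 10 = 7.07 mm.
R_nwl = 0.6 × 480 × 7.07 × 410 × 10⁻³ = 834.8 kN (longitudinal, 2 welds).
R_nwt = 0.6 × 480 × 7.07 × 220 × 10⁻³ = 448 kN (transverse, base value).
(i) R_nwl + R_nwt = 1283 kN; (ii) 0.85 R_nwl + 1.5 R_nwt = 1382 kN.
R_n = max = 1382 kN [governs: (ii)]; R_n/Ω = 690.8 kN.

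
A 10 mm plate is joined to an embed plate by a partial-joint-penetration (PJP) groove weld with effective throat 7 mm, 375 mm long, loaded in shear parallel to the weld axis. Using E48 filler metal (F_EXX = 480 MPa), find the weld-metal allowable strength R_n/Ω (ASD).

Effective throat (given) t_e = 7 mm.
A_we = 7 × 375 = 2625 mm².
F_nw = 0.6 F_EXX = 288 MPa.
R_n/Ω = (288 × 2625) / 2.0 × 10⁻³ = 378 kN.

R_n/Ω ≈ 378 kN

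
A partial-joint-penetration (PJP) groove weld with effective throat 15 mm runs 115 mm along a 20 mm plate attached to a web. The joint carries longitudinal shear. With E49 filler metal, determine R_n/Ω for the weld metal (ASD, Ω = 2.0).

E49XX → F_EXX = 490 MPa.
Effective throat (given) t_e = 15 mm.
A_we = 15 × 115 = 1725 mm².
F_nw = 0.6 F_EXX = 294 MPa.
R_n/Ω = (294 × 1725) / 2.0 × 10⁻³ = 253.6 kN.

R_n/Ω ≈ 254 kN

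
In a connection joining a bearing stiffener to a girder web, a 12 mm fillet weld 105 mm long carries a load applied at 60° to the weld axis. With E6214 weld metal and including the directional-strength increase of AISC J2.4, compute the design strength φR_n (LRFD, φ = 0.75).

φR_n ≈ 349 kN

E62XX → F_EXX = 620 MPa.
t_e = 0.707 × 12 = 8.484 mm; A_we = 8.484 × 105 = 890.8 mm².
Directional factor: 1.0 + 0.5 sin^1.5(60°) = 1.403.
F_nw = 0.6 × 620 × 1.403 = 521.9 MPa.
φR_n = 0.75 × 521.9 × 890.8 × 10⁻³ = 348.7 kN.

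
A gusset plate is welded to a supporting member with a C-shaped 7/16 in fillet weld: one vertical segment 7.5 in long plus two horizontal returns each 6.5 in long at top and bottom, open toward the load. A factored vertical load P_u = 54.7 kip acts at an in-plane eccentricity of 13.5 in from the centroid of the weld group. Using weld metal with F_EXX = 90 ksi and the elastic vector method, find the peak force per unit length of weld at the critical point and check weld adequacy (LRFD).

f_max ≈ 15.8 kip/in; NOT adequate

Total weld length L_w = 20.5 in. Treat welds as unit-width lines.
Centroid: x̄ = 2×6.5×3.25 / 20.5 = 2.061 in from the vertical weld.
Polar moment about centroid: J = I_x + I_y = [7.5³/12 + 2×6.5×3.75²] + [7.5×2.061² + 2(6.5³/12 + 6.5×1.189²)] = 314 in³.
Direct shear f_v = P/L_w = 54.7 / 20.5 = 2.668 kip/in (vertical).
Torsion M = P·e = 54.7 × 13.5 = 738.45 kip·in.
Critical point at (x, y) = (4.439, 3.75) from centroid. f_tx = M·y/J = 8.82 kip/in; f_ty = M·x/J = 10.44 kip/in.
Resultant f_max = √[f_tx² + (f_v + f_ty)²] = √[8.82² + (2.668 + 10.44)²] = 15.8 kip/in.
Capacity per unit length: φr_n = 0.75 × 0.6 × 90 × (0.707 × 0.4375) = 12.53 kip/in.
15.8 > 12.53 → NOT adequate.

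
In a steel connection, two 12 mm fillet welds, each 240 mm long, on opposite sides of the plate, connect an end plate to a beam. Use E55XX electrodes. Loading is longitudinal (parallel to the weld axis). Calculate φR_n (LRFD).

φR_n ≈ 1010 kN

E55XX → F_EXX = 550 MPa.
Effective throat t_e = 0.707 × 12 = 8.484 mm.
Total length L = 480 mm; A_we = 8.484 × 480 = 4072 mm².
F_nw = 0.6 F_EXX = 0.6 × 550 = 330 MPa.
φR_n = 0.75 × 330 × 4072 × 10⁻³ = 1008 kN.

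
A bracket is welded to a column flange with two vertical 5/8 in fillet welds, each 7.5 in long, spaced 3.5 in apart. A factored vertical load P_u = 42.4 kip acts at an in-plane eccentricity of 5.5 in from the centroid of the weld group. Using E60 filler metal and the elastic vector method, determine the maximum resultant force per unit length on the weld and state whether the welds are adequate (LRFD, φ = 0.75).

E60XX → F_EXX = 60 ksi.
Total weld length L_w = 15 in. Treat welds as unit-width lines.
Polar moment about centroid: J = 2[d³/12 + d(b/2)²] = 2[7.5³/12 + 7.5×1.75²] = 116.2 in³.
Direct shear f_v = P/L_w = 42.4 / 15 = 2.827 kip/in (vertical).
Torsion M = P·e = 42.4 × 5.5 = 233.2 kip·in.
Critical point at (x, y) = (1.75, 3.75) from centroid. f_tx = M·y/J = 7.523 kip/in; f_ty = M·x/J = 3.511 kip/in.
Resultant f_max = √[f_tx² + (f_v + f_ty)²] = √[7.523² + (2.827 + 3.511)²] = 9.836 kip/in.
Capacity per unit length: φr_n = 0.75 × 0.6 × 60 × (0.707 × 0.625) = 11.93 kip/in.
9.836 ≤ 11.93 → adequate.

f_max ≈ 9.84 kip/in; adequate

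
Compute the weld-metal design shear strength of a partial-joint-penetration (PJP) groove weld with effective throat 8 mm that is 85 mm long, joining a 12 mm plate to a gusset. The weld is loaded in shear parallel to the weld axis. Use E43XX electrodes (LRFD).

E43XX → F_EXX = 430 MPa.
Effective throat (given) t_e = 8 mm.
A_we = 8 × 85 = 680 mm².
F_nw = 0.6 F_EXX = 258 MPa.
φR_n = 0.75 × 258 × 680 × 10⁻³ = 131.6 kN.

φR_n ≈ 132 kN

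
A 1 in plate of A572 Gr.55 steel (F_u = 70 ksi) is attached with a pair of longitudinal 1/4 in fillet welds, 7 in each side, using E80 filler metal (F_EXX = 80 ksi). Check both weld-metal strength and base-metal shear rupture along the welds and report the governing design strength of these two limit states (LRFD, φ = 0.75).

φR_n ≈ 89.1 kip (weld metal governs)

t_e = 0.707 × 0.25 = 0.1767 in; L = 14 in.
Weld metal: φR_n = 0.75 × 0.6 × 80 × 0.1767 × 14 = 89.08 kip.
Base metal (shear rupture): φR_n = 0.75 × 0.6 × 70 × 1 × 14 = 441 kip.
Governing: weld metal.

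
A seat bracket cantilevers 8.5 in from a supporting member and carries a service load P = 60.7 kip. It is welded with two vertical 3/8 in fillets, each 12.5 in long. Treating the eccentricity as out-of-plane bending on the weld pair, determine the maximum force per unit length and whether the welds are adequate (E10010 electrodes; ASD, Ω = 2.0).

f_max ≈ 10.2 kip/in; NOT adequate

E100XX → F_EXX = 100 ksi.
L_w = 2 × 12.5 = 25 in; section modulus (unit throat) S = 2 × L²/6 = 52.08 in².
Direct shear f_v = P/L_w = 60.7/25 = 2.428 kip/in.
Moment M = P × e = 60.7 × 8.5 = 515.95 kip·in; bending f_b = M/S = 9.906 kip/in.
f_max = √(f_v² + f_b²) = √(2.428² + 9.906²) = 10.2 kip/in.
r_n/Ω = (1/2.0) × 0.6 × 100 × (0.707 × 0.375) = 7.954 kip/in → NOT adequate.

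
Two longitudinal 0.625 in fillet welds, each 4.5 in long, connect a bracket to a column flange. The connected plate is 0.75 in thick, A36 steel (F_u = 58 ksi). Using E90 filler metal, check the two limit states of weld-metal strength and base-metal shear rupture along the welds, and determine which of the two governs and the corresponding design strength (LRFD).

E90XX → F_EXX = 90 ksi.
t_e = 0.707 × 0.625 = 0.4419 in; L = 9 in.
Weld metal: φR_n = 0.75 × 0.6 × 90 × 0.4419 × 9 = 161.1 kips.
Base metal (shear rupture): φR_n = 0.75 × 0.6 × 58 × 0.75 × 9 = 176.2 kips.
Governing: weld metal.

φR_n ≈ 161 kips (weld metal governs)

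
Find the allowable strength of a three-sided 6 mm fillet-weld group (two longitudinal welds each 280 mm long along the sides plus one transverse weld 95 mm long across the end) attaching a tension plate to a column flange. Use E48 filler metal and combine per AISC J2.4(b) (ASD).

R_n/Ω ≈ 400 kN

E48XX → F_EXX = 480 MPa.
t_e = 0.707 × 6 = 4.242 mm.
R_nwl = 0.6 × 480 × 4.242 × 560 × 10⁻³ = 684.1 kN (longitudinal, 2 welds).
R_nwt = 0.6 × 480 × 4.242 × 95 × 10⁻³ = 116.1 kN (transverse, base value).
(i) R_nwl + R_nwt = 800.2 kN; (ii) 0.85 R_nwl + 1.5 R_nwt = 755.6 kN.
R_n = max = 800.2 kN [governs: (i)]; R_n/Ω = 400.1 kN.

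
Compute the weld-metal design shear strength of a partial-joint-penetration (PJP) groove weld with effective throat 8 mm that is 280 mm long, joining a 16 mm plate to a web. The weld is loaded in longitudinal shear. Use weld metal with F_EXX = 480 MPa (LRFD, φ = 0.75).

φR_n ≈ 484 kN

Effective throat (given) t_e = 8 mm.
A_we = 8 × 280 = 2240 mm².
F_nw = 0.6 F_EXX = 288 MPa.
φR_n = 0.75 × 288 × 2240 × 10⁻³ = 483.8 kN.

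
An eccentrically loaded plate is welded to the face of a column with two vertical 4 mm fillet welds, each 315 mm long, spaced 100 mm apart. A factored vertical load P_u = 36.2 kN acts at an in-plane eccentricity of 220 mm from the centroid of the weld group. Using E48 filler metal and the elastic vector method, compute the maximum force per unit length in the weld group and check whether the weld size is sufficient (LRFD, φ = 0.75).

f_max ≈ 218 N/mm; adequate

E48XX → F_EXX = 480 MPa.
Total weld length L_w = 630 mm. Treat welds as unit-width lines.
Polar moment about centroid: J = 2[d³/12 + d(b/2)²] = 2[315³/12 + 315×50²] = 6784000 mm³.
Direct shear f_v = P/L_w = 36.2×10³ / 630 = 57.46 N/mm (vertical).
Torsion M = P·e = 36.2×10³ × 220 = 7964000 N·mm.
Critical point at (x, y) = (50, 157.5) from centroid. f_tx = M·y/J = 184.9 N/mm; f_ty = M·x/J = 58.69 N/mm.
Resultant f_max = √[f_tx² + (f_v + f_ty)²] = √[184.9² + (57.46 + 58.69)²] = 218.3 N/mm.
Capacity per unit length: φr_n = 0.75 × 0.6 × 480 × (0.707 × 4) = 610.8 N/mm.
218.3 ≤ 610.8 → adequate.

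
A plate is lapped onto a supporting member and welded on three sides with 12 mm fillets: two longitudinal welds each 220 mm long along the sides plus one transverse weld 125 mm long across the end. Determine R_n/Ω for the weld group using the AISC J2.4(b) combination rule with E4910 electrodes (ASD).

R_n/Ω ≈ 705 kN

E49XX → F_EXX = 490 MPa.
t_e = 0.707 × 12 = 8.484 mm.
R_nwl = 0.6 × 490 × 8.484 × 440 × 10⁻³ = 1097 kN (longitudinal, 2 welds).
R_nwt = 0.6 × 490 × 8.484 × 125 × 10⁻³ = 311.8 kN (transverse, base value).
(i) R_nwl + R_nwt = 1409 kN; (ii) 0.85 R_nwl + 1.5 R_nwt = 1401 kN.
R_n = max = 1409 kN [governs: (i)]; R_n/Ω = 704.6 kN.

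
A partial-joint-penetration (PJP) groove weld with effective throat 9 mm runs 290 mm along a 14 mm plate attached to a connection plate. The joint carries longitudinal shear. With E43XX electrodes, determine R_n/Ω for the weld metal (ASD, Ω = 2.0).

E43XX → F_EXX = 430 MPa.
Effective throat (given) t_e = 9 mm.
A_we = 9 × 290 = 2610 mm².
F_nw = 0.6 F_EXX = 258 MPa.
R_n/Ω = (258 × 2610) / 2.0 × 10⁻³ = 336.7 kN.

R_n/Ω ≈ 337 kN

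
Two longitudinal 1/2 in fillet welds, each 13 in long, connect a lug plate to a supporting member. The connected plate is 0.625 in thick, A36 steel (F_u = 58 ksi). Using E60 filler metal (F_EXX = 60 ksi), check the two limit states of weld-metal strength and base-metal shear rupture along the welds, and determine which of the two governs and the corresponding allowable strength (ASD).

t_e = 0.707 × 0.5 = 0.3535 in; L = 26 in.
Weld metal: R_n/Ω = (1/2.0) × 0.6 × 60 × 0.3535 × 26 = 165.4 kip.
Base metal (shear rupture): R_n/Ω = (1/2.0) × 0.6 × 58 × 0.625 × 26 = 282.8 kip.
Governing: weld metal.

R_n/Ω ≈ 165 kip (weld metal governs)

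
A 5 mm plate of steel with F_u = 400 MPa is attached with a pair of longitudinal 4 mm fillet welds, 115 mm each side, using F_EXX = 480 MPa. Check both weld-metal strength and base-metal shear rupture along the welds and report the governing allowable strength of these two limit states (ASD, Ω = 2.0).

t_e = 0.707 × 4 = 2.828 mm; L = 230 mm.
Weld metal: R_n/Ω = (1/2.0) × 0.6 × 480 × 2.828 × 230 × 10⁻³ = 93.66 kN.
Base metal (shear rupture): R_n/Ω = (1/2.0) × 0.6 × 400 × 5 × 230 × 10⁻³ = 138 kN.
Governing: weld metal.

R_n/Ω ≈ 93.7 kN (weld metal governs)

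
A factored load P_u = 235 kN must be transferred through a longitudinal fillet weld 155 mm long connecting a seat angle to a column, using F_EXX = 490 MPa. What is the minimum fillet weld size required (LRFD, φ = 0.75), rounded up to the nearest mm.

Total weld length L = 155 mm.
Required throat t_e = P_u / (φ × 0.6 F_EXX × L) = 235 / (0.75 × 0.6 × 490 × 155 × 10⁻³) = 6.876 mm.
Required leg w = t_e / 0.707 = 9.725 mm → use 10 mm.

w = 10 mm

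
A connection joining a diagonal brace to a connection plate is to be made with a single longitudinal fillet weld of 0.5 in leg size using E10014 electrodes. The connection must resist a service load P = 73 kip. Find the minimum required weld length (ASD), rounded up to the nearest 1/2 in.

L = 7 in

E100XX → F_EXX = 100 ksi.
Throat t_e = 0.707 × 0.5 = 0.3535 in.
r_n/Ω = (0.6 × 100 × 0.3535) / 2.0 = 10.6 kip/in.
L_req = P / (r_n/Ω) = 73 / 10.6 = 6.884 in total.
Round up → use L = 7 in.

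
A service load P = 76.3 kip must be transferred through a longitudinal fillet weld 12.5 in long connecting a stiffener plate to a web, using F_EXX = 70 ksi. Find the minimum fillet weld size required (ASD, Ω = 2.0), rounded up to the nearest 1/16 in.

w = 7/16 in

Total weld length L = 12.5 in.
Required throat t_e = P × Ω / (0.6 F_EXX × L) = 76.3 × 2.0 / (0.6 × 70 × 12.5) = 0.2907 in.
Required leg w = t_e / 0.707 = 0.4111 in → use 7/16 in.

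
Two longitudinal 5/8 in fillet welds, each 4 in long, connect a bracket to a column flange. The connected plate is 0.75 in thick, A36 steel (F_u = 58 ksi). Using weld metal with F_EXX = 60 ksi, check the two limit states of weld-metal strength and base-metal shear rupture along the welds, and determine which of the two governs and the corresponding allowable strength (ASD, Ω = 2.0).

R_n/Ω ≈ 63.6 kips (weld metal governs)

t_e = 0.707 × 0.625 = 0.4419 in; L = 8 in.
Weld metal: R_n/Ω = (1/2.0) × 0.6 × 60 × 0.4419 × 8 = 63.63 kips.
Base metal (shear rupture): R_n/Ω = (1/2.0) × 0.6 × 58 × 0.75 × 8 = 104.4 kips.
Governing: weld metal.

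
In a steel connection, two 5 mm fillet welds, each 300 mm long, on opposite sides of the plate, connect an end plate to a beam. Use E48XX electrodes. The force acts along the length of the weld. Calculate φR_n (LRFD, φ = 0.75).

φR_n ≈ 458 kN

E48XX → F_EXX = 480 MPa.
Effective throat t_e = 0.707 × 5 = 3.535 mm.
Total length L = 600 mm; A_we = 3.535 × 600 = 2121 mm².
F_nw = 0.6 F_EXX = 0.6 × 480 = 288 MPa.
φR_n = 0.75 × 288 × 2121 × 10⁻³ = 458.1 kN.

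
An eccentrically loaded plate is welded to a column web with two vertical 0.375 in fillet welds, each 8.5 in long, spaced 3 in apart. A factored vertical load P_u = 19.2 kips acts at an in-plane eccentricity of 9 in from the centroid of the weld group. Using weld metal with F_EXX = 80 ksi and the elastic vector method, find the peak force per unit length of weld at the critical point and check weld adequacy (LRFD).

Total weld length L_w = 17 in. Treat welds as unit-width lines.
Polar moment about centroid: J = 2[d³/12 + d(b/2)²] = 2[8.5³/12 + 8.5×1.5²] = 140.6 in³.
Direct shear f_v = P/L_w = 19.2 / 17 = 1.129 kip/in (vertical).
Torsion M = P·e = 19.2 × 9 = 172.8 kip·in.
Critical point at (x, y) = (1.5, 4.25) from centroid. f_tx = M·y/J = 5.223 kip/in; f_ty = M·x/J = 1.843 kip/in.
Resultant f_max = √[f_tx² + (f_v + f_ty)²] = √[5.223² + (1.129 + 1.843)²] = 6.01 kip/in.
Capacity per unit length: φr_n = 0.75 × 0.6 × 80 × (0.707 × 0.375) = 9.544 kip/in.
6.01 ≤ 9.544 → adequate.

f_max ≈ 6.01 kip/in; adequate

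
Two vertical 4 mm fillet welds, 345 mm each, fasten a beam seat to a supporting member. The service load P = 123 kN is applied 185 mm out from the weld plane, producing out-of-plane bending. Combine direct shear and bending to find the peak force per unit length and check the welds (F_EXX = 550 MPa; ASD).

L_w = 2 × 345 = 690 mm; section modulus (unit throat) S = 2 × L²/6 = 39680 mm².
Direct shear f_v = P/L_w = 123×10³/690 = 178.3 N/mm.
Moment M = P × e = 123×10³ × 185 = 22755000 N·mm; bending f_b = M/S = 573.5 N/mm.
f_max = √(f_v² + f_b²) = √(178.3² + 573.5²) = 600.6 N/mm.
r_n/Ω = (1/2.0) × 0.6 × 550 × (0.707 × 4) = 466.6 N/mm → NOT adequate.

f_max ≈ 601 N/mm; NOT adequate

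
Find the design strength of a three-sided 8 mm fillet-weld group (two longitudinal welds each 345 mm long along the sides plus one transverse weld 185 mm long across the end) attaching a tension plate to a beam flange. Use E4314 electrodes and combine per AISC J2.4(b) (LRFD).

E43XX → F_EXX = 430 MPa.
t_e = 0.707 × 8 = 5.656 mm.
R_nwl = 0.6 × 430 × 5.656 × 690 × 10⁻³ = 1007 kN (longitudinal, 2 welds).
R_nwt = 0.6 × 430 × 5.656 × 185 × 10⁻³ = 270 kN (transverse, base value).
(i) R_nwl + R_nwt = 1277 kN; (ii) 0.85 R_nwl + 1.5 R_nwt = 1261 kN.
R_n = max = 1277 kN [governs: (i)]; φR_n = 957.6 kN.

φR_n ≈ 958 kN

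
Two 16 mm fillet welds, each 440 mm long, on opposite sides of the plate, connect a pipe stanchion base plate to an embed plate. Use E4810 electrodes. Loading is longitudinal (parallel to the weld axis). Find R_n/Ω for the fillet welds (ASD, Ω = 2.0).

E48XX → F_EXX = 480 MPa.
Effective throat t_e = 0.707 × 16 = 11.31 mm.
Total length L = 880 mm; A_we = 11.31 × 880 = 9955 mm².
F_nw = 0.6 F_EXX = 0.6 × 480 = 288 MPa.
R_n = 288 × 9955 × 10⁻³ = 2867 kN; R_n/Ω = 2867/2.0 = 1433 kN.

R_n/Ω ≈ 1430 kN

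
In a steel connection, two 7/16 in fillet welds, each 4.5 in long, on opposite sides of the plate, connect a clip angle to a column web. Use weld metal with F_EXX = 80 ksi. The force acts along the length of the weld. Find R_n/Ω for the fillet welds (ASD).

Effective throat t_e = 0.707 × 0.4375 = 0.3093 in.
Total length L = 9 in; A_we = 0.3093 × 9 = 2.784 in².
F_nw = 0.6 F_EXX = 0.6 × 80 = 48 ksi.
R_n = 48 × 2.784 = 133.6 kip; R_n/Ω = 133.6/2.0 = 66.81 kip.

R_n/Ω ≈ 66.8 kip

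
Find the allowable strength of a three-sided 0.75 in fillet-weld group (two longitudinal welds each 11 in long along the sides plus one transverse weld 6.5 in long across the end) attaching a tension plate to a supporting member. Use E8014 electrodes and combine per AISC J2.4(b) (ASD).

E80XX → F_EXX = 80 ksi.
t_e = 0.707 × 0.75 = 0.5302 in.
R_nwl = 0.6 × 80 × 0.5302 × 22 = 559.9 kips (longitudinal, 2 welds).
R_nwt = 0.6 × 80 × 0.5302 × 6.5 = 165.4 kips (transverse, base value).
(i) R_nwl + R_nwt = 725.4 kips; (ii) 0.85 R_nwl + 1.5 R_nwt = 724.1 kips.
R_n = max = 725.4 kips [governs: (i)]; R_n/Ω = 362.7 kips.

R_n/Ω ≈ 363 kips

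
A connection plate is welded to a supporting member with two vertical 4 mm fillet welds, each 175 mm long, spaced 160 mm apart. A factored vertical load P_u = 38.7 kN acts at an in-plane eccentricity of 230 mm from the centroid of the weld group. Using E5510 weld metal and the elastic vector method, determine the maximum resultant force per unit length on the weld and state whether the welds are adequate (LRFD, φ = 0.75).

f_max ≈ 419 N/mm; adequate

E55XX → F_EXX = 550 MPa.
Total weld length L_w = 350 mm. Treat welds as unit-width lines.
Polar moment about centroid: J = 2[d³/12 + d(b/2)²] = 2[175³/12 + 175×80²] = 3133000 mm³.
Direct shear f_v = P/L_w = 38.7×10³ / 350 = 110.6 N/mm (vertical).
Torsion M = P·e = 38.7×10³ × 230 = 8901000 N·mm.
Critical point at (x, y) = (80, 87.5) from centroid. f_tx = M·y/J = 248.6 N/mm; f_ty = M·x/J = 227.3 N/mm.
Resultant f_max = √[f_tx² + (f_v + f_ty)²] = √[248.6² + (110.6 + 227.3)²] = 419.4 N/mm.
Capacity per unit length: φr_n = 0.75 × 0.6 × 550 × (0.707 × 4) = 699.9 N/mm.
419.4 ≤ 699.9 → adequate.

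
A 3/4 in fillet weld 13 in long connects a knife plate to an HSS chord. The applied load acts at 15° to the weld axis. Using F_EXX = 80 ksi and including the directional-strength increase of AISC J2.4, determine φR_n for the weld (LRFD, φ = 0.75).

t_e = 0.707 × 0.75 = 0.5302 in; A_we = 0.5302 × 13 = 6.893 in².
Directional factor: 1.0 + 0.5 sin^1.5(15°) = 1.066.
F_nw = 0.6 × 80 × 1.066 = 51.16 ksi.
φR_n = 0.75 × 51.16 × 6.893 = 264.5 kips.

φR_n ≈ 264 kips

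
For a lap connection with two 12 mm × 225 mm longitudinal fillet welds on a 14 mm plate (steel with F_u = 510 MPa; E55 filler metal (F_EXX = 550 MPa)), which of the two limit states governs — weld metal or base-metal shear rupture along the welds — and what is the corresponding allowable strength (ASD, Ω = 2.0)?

t_e = 0.707 × 12 = 8.484 mm; L = 450 mm.
Weld metal: R_n/Ω = (1/2.0) × 0.6 × 550 × 8.484 × 450 × 10⁻³ = 629.9 kN.
Base metal (shear rupture): R_n/Ω = (1/2.0) × 0.6 × 510 × 14 × 450 × 10⁻³ = 963.9 kN.
Governing: weld metal.

R_n/Ω ≈ 630 kN (weld metal governs)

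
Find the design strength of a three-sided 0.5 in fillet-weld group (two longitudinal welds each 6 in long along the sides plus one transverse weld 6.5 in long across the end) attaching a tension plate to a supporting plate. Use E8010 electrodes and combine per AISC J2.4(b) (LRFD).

φR_n ≈ 254 kips

E80XX → F_EXX = 80 ksi.
t_e = 0.707 × 0.5 = 0.3535 in.
R_nwl = 0.6 × 80 × 0.3535 × 12 = 203.6 kips (longitudinal, 2 welds).
R_nwt = 0.6 × 80 × 0.3535 × 6.5 = 110.3 kips (transverse, base value).
(i) R_nwl + R_nwt = 313.9 kips; (ii) 0.85 R_nwl + 1.5 R_nwt = 338.5 kips.
R_n = max = 338.5 kips [governs: (ii)]; φR_n = 253.9 kips.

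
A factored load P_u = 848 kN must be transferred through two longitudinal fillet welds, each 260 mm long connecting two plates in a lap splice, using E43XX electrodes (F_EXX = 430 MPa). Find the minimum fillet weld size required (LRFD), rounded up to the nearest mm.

w = 12 mm

Total weld length L = 520 mm.
Required throat t_e = P_u / (φ × 0.6 F_EXX × L) = 848 / (0.75 × 0.6 × 430 × 520 × 10⁻³) = 8.428 mm.
Required leg w = t_e / 0.707 = 11.92 mm → use 12 mm.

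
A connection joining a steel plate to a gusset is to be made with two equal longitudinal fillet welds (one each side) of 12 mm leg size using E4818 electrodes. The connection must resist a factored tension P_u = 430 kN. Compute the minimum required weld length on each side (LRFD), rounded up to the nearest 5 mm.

L = 120 mm on each side

E48XX → F_EXX = 480 MPa.
Throat t_e = 0.707 × 12 = 8.484 mm.
φr_n = 0.75 × 0.6 × 480 × 8.484 × 10⁻³ = 1.833 kN/mm.
L_req = P_u / φr_n = 430 / 1.833 = 234.6 mm total.
Per side: 234.6 / 2 = 117.3 mm.
Round up → use L = 120 mm on each side.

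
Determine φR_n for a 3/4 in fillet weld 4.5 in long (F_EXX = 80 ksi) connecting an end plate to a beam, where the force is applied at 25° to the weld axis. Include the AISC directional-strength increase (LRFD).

φR_n ≈ 97.7 kips

t_e = 0.707 × 0.75 = 0.5302 in; A_we = 0.5302 × 4.5 = 2.386 in².
Directional factor: 1.0 + 0.5 sin^1.5(25°) = 1.137.
F_nw = 0.6 × 80 × 1.137 = 54.59 ksi.
φR_n = 0.75 × 54.59 × 2.386 = 97.7 kips.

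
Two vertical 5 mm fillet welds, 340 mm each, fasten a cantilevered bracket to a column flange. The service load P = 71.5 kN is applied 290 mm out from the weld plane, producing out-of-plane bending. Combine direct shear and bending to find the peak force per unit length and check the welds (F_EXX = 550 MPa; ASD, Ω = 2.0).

L_w = 2 × 340 = 680 mm; section modulus (unit throat) S = 2 × L²/6 = 38530 mm².
Direct shear f_v = P/L_w = 71.5×10³/680 = 105.1 N/mm.
Moment M = P × e = 71.5×10³ × 290 = 20735000 N·mm; bending f_b = M/S = 538.1 N/mm.
f_max = √(f_v² + f_b²) = √(105.1² + 538.1²) = 548.3 N/mm.
r_n/Ω = (1/2.0) × 0.6 × 550 × (0.707 × 5) = 583.3 N/mm → adequate.

f_max ≈ 548 N/mm; adequate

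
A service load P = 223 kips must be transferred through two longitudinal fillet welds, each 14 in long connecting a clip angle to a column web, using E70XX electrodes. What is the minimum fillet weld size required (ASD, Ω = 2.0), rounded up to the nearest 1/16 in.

E70XX → F_EXX = 70 ksi.
Total weld length L = 28 in.
Required throat t_e = P × Ω / (0.6 F_EXX × L) = 223 × 2.0 / (0.6 × 70 × 28) = 0.3793 in.
Required leg w = t_e / 0.707 = 0.5364 in → use 9/16 in.

w = 9/16 in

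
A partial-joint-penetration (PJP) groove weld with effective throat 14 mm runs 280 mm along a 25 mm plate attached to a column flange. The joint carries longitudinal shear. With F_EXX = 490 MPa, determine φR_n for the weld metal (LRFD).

Effective throat (given) t_e = 14 mm.
A_we = 14 × 280 = 3920 mm².
F_nw = 0.6 F_EXX = 294 MPa.
φR_n = 0.75 × 294 × 3920 × 10⁻³ = 864.4 kN.

φR_n ≈ 864 kN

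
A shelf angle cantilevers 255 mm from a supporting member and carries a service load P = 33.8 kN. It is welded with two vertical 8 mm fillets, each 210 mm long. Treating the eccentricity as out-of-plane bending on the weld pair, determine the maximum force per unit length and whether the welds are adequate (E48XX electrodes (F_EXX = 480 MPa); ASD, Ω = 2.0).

L_w = 2 × 210 = 420 mm; section modulus (unit throat) S = 2 × L²/6 = 14700 mm².
Direct shear f_v = P/L_w = 33.8×10³/420 = 80.48 N/mm.
Moment M = P × e = 33.8×10³ × 255 = 8619000 N·mm; bending f_b = M/S = 586.3 N/mm.
f_max = √(f_v² + f_b²) = √(80.48² + 586.3²) = 591.8 N/mm.
r_n/Ω = (1/2.0) × 0.6 × 480 × (0.707 × 8) = 814.5 N/mm → adequate.

f_max ≈ 592 N/mm; adequate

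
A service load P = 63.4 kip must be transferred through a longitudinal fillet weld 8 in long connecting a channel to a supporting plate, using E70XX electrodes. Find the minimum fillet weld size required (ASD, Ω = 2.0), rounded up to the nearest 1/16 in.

E70XX → F_EXX = 70 ksi.
Total weld length L = 8 in.
Required throat t_e = P × Ω / (0.6 F_EXX × L) = 63.4 × 2.0 / (0.6 × 70 × 8) = 0.3774 in.
Required leg w = t_e / 0.707 = 0.5338 in → use 9/16 in.

w = 9/16 in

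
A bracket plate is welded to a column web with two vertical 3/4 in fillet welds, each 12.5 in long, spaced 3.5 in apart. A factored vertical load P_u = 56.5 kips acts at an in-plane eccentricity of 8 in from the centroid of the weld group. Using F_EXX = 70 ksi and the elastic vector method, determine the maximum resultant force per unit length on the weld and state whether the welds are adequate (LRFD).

Total weld length L_w = 25 in. Treat welds as unit-width lines.
Polar moment about centroid: J = 2[d³/12 + d(b/2)²] = 2[12.5³/12 + 12.5×1.75²] = 402.1 in³.
Direct shear f_v = P/L_w = 56.5 / 25 = 2.26 kip/in (vertical).
Torsion M = P·e = 56.5 × 8 = 452 kip·in.
Critical point at (x, y) = (1.75, 6.25) from centroid. f_tx = M·y/J = 7.026 kip/in; f_ty = M·x/J = 1.967 kip/in.
Resultant f_max = √[f_tx² + (f_v + f_ty)²] = √[7.026² + (2.26 + 1.967)²] = 8.2 kip/in.
Capacity per unit length: φr_n = 0.75 × 0.6 × 70 × (0.707 × 0.75) = 16.7 kip/in.
8.2 ≤ 16.7 → adequate.

f_max ≈ 8.2 kip/in; adequate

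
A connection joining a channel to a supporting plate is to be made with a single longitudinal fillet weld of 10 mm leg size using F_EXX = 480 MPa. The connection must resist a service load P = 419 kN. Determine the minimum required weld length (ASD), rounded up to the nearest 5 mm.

Throat t_e = 0.707 × 10 = 7.07 mm.
r_n/Ω = (0.6 × 480 × 7.07) / 2.0 = 1018 N/mm = 1.018 kN/mm.
L_req = P / (r_n/Ω) = 419 / 1.018 = 411.6 mm total.
Round up → use L = 415 mm.

L = 415 mm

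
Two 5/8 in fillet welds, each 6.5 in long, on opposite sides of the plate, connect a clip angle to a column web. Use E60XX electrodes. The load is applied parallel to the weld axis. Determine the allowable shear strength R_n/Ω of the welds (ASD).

E60XX → F_EXX = 60 ksi.
Effective throat t_e = 0.707 × 0.625 = 0.4419 in.
Total length L = 13 in; A_we = 0.4419 × 13 = 5.744 in².
F_nw = 0.6 F_EXX = 0.6 × 60 = 36 ksi.
R_n = 36 × 5.744 = 206.8 kips; R_n/Ω = 206.8/2.0 = 103.4 kips.

R_n/Ω ≈ 103 kips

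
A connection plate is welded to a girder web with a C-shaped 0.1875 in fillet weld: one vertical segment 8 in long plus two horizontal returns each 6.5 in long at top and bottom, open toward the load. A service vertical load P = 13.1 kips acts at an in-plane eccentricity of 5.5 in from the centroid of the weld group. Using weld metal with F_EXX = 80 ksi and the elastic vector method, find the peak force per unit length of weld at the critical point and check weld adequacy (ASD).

Total weld length L_w = 21 in. Treat welds as unit-width lines.
Centroid: x̄ = 2×6.5×3.25 / 21 = 2.012 in from the vertical weld.
Polar moment about centroid: J = I_x + I_y = [8³/12 + 2×6.5×4²] + [8×2.012² + 2(6.5³/12 + 6.5×1.238²)] = 348.7 in³.
Direct shear f_v = P/L_w = 13.1 / 21 = 0.6238 kip/in (vertical).
Torsion M = P·e = 13.1 × 5.5 = 72.05 kip·in.
Critical point at (x, y) = (4.488, 4) from centroid. f_tx = M·y/J = 0.8264 kip/in; f_ty = M·x/J = 0.9272 kip/in.
Resultant f_max = √[f_tx² + (f_v + f_ty)²] = √[0.8264² + (0.6238 + 0.9272)²] = 1.757 kip/in.
Capacity per unit length: r_n/Ω = (1/2.0) × 0.6 × 80 × (0.707 × 0.1875) = 3.181 kip/in.
1.757 ≤ 3.181 → adequate.

f_max ≈ 1.76 kip/in; adequate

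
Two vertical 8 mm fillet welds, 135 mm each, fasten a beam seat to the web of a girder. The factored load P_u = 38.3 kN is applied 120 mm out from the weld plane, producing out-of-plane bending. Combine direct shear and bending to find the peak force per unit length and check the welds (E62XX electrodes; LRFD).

E62XX → F_EXX = 620 MPa.
L_w = 2 × 135 = 270 mm; section modulus (unit throat) S = 2 × L²/6 = 6075 mm².
Direct shear f_v = P/L_w = 38.3×10³/270 = 141.9 N/mm.
Moment M = P × e = 38.3×10³ × 120 = 4596000 N·mm; bending f_b = M/S = 756.5 N/mm.
f_max = √(f_v² + f_b²) = √(141.9² + 756.5²) = 769.7 N/mm.
φr_n = 0.75 × 0.6 × 620 × (0.707 × 8) = 1578 N/mm → adequate.

f_max ≈ 770 N/mm; adequate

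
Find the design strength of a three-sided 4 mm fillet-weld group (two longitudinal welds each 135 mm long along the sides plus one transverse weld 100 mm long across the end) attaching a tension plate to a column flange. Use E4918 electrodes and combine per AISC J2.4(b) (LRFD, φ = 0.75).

φR_n ≈ 237 kN

E49XX → F_EXX = 490 MPa.
t_e = 0.707 × 4 = 2.828 mm.
R_nwl = 0.6 × 490 × 2.828 × 270 × 10⁻³ = 224.5 kN (longitudinal, 2 welds).
R_nwt = 0.6 × 490 × 2.828 × 100 × 10⁻³ = 83.14 kN (transverse, base value).
(i) R_nwl + R_nwt = 307.6 kN; (ii) 0.85 R_nwl + 1.5 R_nwt = 315.5 kN.
R_n = max = 315.5 kN [governs: (ii)]; φR_n = 236.6 kN.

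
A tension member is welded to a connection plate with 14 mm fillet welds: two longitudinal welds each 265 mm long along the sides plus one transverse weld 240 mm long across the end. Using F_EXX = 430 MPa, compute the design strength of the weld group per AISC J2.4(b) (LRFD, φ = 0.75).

t_e = 0.707 × 14 = 9.898 mm.
R_nwl = 0.6 × 430 × 9.898 × 530 × 10⁻³ = 1353 kN (longitudinal, 2 welds).
R_nwt = 0.6 × 430 × 9.898 × 240 × 10⁻³ = 612.9 kN (transverse, base value).
(i) R_nwl + R_nwt = 1966 kN; (ii) 0.85 R_nwl + 1.5 R_nwt = 2070 kN.
R_n = max = 2070 kN [governs: (ii)]; φR_n = 1552 kN.

φR_n ≈ 1550 kN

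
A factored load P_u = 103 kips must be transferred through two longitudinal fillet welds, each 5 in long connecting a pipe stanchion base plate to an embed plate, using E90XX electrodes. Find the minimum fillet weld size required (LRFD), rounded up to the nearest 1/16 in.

w = 3/8 in

E90XX → F_EXX = 90 ksi.
Total weld length L = 10 in.
Required throat t_e = P_u / (φ × 0.6 F_EXX × L) = 103 / (0.75 × 0.6 × 90 × 10) = 0.2543 in.
Required leg w = t_e / 0.707 = 0.3597 in → use 3/8 in.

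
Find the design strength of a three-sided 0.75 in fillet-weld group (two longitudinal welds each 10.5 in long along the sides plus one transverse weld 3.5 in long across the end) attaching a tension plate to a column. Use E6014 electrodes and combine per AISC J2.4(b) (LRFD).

φR_n ≈ 351 kips

E60XX → F_EXX = 60 ksi.
t_e = 0.707 × 0.75 = 0.5302 in.
R_nwl = 0.6 × 60 × 0.5302 × 21 = 400.9 kips (longitudinal, 2 welds).
R_nwt = 0.6 × 60 × 0.5302 × 3.5 = 66.81 kips (transverse, base value).
(i) R_nwl + R_nwt = 467.7 kips; (ii) 0.85 R_nwl + 1.5 R_nwt = 441 kips.
R_n = max = 467.7 kips [governs: (i)]; φR_n = 350.8 kips.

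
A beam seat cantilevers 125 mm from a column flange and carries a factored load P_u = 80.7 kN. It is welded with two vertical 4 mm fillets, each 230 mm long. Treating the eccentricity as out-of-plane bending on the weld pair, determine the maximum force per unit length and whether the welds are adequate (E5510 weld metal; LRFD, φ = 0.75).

E55XX → F_EXX = 550 MPa.
L_w = 2 × 230 = 460 mm; section modulus (unit throat) S = 2 × L²/6 = 17630 mm².
Direct shear f_v = P/L_w = 80.7×10³/460 = 175.4 N/mm.
Moment M = P × e = 80.7×10³ × 125 = 10088000 N·mm; bending f_b = M/S = 572.1 N/mm.
f_max = √(f_v² + f_b²) = √(175.4² + 572.1²) = 598.4 N/mm.
φr_n = 0.75 × 0.6 × 550 × (0.707 × 4) = 699.9 N/mm → adequate.

f_max ≈ 598 N/mm; adequate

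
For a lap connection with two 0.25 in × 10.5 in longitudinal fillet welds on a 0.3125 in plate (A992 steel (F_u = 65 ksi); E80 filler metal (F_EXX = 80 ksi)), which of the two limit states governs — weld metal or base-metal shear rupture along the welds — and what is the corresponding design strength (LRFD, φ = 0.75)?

t_e = 0.707 × 0.25 = 0.1767 in; L = 21 in.
Weld metal: φR_n = 0.75 × 0.6 × 80 × 0.1767 × 21 = 133.6 kips.
Base metal (shear rupture): φR_n = 0.75 × 0.6 × 65 × 0.3125 × 21 = 192 kips.
Governing: weld metal.

φR_n ≈ 134 kips (weld metal governs)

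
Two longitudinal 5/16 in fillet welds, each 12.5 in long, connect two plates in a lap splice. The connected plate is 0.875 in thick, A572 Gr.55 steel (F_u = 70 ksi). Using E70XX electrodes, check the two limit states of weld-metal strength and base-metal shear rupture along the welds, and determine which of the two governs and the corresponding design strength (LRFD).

E70XX → F_EXX = 70 ksi.
t_e = 0.707 × 0.3125 = 0.2209 in; L = 25 in.
Weld metal: φR_n = 0.75 × 0.6 × 70 × 0.2209 × 25 = 174 kips.
Base metal (shear rupture): φR_n = 0.75 × 0.6 × 70 × 0.875 × 25 = 689.1 kips.
Governing: weld metal.

φR_n ≈ 174 kips (weld metal governs)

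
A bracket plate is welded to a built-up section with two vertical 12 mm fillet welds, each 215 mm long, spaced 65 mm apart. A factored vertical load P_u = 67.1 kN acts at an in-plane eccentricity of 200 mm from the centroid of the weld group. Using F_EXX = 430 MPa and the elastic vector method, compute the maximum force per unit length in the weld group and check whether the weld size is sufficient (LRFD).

f_max ≈ 774 N/mm; adequate

Total weld length L_w = 430 mm. Treat welds as unit-width lines.
Polar moment about centroid: J = 2[d³/12 + d(b/2)²] = 2[215³/12 + 215×32.5²] = 2111000 mm³.
Direct shear f_v = P/L_w = 67.1×10³ / 430 = 156 N/mm (vertical).
Torsion M = P·e = 67.1×10³ × 200 = 13420000 N·mm.
Critical point at (x, y) = (32.5, 107.5) from centroid. f_tx = M·y/J = 683.5 N/mm; f_ty = M·x/J = 206.6 N/mm.
Resultant f_max = √[f_tx² + (f_v + f_ty)²] = √[683.5² + (156 + 206.6)²] = 773.8 N/mm.
Capacity per unit length: φr_n = 0.75 × 0.6 × 430 × (0.707 × 12) = 1642 N/mm.
773.8 ≤ 1642 → adequate.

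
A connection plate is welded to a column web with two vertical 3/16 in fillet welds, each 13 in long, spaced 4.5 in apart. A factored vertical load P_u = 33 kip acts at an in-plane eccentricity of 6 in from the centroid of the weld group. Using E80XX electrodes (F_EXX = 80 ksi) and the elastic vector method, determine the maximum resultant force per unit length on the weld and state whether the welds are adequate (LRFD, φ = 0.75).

Total weld length L_w = 26 in. Treat welds as unit-width lines.
Polar moment about centroid: J = 2[d³/12 + d(b/2)²] = 2[13³/12 + 13×2.25²] = 497.8 in³.
Direct shear f_v = P/L_w = 33 / 26 = 1.269 kip/in (vertical).
Torsion M = P·e = 33 × 6 = 198 kip·in.
Critical point at (x, y) = (2.25, 6.5) from centroid. f_tx = M·y/J = 2.585 kip/in; f_ty = M·x/J = 0.895 kip/in.
Resultant f_max = √[f_tx² + (f_v + f_ty)²] = √[2.585² + (1.269 + 0.895)²] = 3.372 kip/in.
Capacity per unit length: φr_n = 0.75 × 0.6 × 80 × (0.707 × 0.1875) = 4.772 kip/in.
3.372 ≤ 4.772 → adequate.

f_max ≈ 3.37 kip/in; adequate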